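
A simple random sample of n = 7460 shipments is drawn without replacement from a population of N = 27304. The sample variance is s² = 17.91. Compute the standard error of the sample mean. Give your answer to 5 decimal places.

Under SRS without replacement, Var(ȳ) = (1 − f)·s²/n with f = n/N = 7460/27304 = 0.27322004.
Var(ȳ) = (1 − 0.27322004)·17.91/7460 = 0.72677996·0.0024008043 = 0.0017448564.
SE(ȳ) = √(0.0017448564) = 0.04177.

0.04177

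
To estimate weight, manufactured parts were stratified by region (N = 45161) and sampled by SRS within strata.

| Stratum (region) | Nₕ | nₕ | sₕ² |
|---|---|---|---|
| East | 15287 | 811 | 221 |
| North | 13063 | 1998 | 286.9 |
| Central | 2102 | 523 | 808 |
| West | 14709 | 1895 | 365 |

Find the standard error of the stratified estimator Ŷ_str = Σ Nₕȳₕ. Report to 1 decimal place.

11067.5

Var(Ŷ_str) = Σₕ Nₕ²(1 − fₕ)sₕ²/nₕ.
East: 15287²·(1 − 811/15287)·221/811 = 6.0303464 × 10^7.
North: 13063²·(1 − 1998/13063)·286.9/1998 = 2.0755319 × 10^7.
Central: 2102²·(1 − 523/2102)·808/523 = 5.1277225 × 10^6.
West: 14709²·(1 − 1895/14709)·365/1895 = 3.6303753 × 10^7.
Sum = 1.2249026 × 10^8.
SE = √(1.2249026 × 10^8) = 11067.5.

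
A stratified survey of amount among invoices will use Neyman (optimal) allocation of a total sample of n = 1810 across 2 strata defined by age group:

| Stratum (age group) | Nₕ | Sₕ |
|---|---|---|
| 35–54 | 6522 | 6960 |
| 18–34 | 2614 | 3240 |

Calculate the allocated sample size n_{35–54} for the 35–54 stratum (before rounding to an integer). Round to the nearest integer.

1525

Neyman allocation: nₕ = n·NₕSₕ / Σⱼ NⱼSⱼ.
Σ NⱼSⱼ = 6522·6960 + 2614·3240 = 5.386248 × 10^7.
n_{35–54} = 1810·6522·6960 / (5.386248 × 10^7) = 1525.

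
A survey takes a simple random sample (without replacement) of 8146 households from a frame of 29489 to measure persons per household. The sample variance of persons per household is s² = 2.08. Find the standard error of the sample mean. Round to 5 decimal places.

0.01359

Under SRS without replacement, Var(ȳ) = (1 − f)·s²/n with f = n/N = 8146/29489 = 0.27623860.
Var(ȳ) = (1 − 0.27623860)·2.08/8146 = 0.72376140·2.5534004 × 10^-4 = 1.8480527 × 10^-4.
SE(ȳ) = √(1.8480527 × 10^-4) = 0.01359.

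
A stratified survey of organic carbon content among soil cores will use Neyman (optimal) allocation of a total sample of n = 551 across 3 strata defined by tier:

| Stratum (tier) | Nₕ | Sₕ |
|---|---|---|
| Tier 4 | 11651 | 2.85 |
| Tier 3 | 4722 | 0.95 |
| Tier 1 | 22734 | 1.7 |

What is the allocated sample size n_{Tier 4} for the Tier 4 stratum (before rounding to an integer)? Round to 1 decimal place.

Neyman allocation: nₕ = n·NₕSₕ / Σⱼ NⱼSⱼ.
Σ NⱼSⱼ = 11651·2.85 + 4722·0.95 + 22734·1.7 = 76339.05.
n_{Tier 4} = 551·11651·2.85 / 76339.05 = 239.7.

239.7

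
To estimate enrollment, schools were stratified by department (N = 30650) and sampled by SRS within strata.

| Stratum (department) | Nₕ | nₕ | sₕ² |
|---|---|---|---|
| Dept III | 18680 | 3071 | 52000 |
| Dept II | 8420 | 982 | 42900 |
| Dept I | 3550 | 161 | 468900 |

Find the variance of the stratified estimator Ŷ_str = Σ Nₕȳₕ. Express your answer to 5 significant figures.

4.2712 × 10^10

Var(Ŷ_str) = Σₕ Nₕ²(1 − fₕ)sₕ²/nₕ.
Dept III: 18680²·(1 − 3071/18680)·52000/3071 = 4.9371404 × 10^9.
Dept II: 8420²·(1 − 982/8420)·42900/982 = 2.7359873 × 10^9.
Dept I: 3550²·(1 − 161/3550)·468900/161 = 3.5039208 × 10^10.
Sum = 4.2712336 × 10^10.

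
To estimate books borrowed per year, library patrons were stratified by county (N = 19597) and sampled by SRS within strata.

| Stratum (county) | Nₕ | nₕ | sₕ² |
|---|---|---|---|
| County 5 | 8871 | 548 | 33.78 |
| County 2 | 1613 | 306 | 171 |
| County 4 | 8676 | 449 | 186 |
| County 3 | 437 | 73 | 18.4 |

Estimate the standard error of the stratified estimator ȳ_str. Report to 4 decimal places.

Var(ȳ_str) = Σₕ Wₕ²(1 − fₕ)sₕ²/nₕ with Wₕ = Nₕ/N, N = 19597.
County 5: Wₕ = 0.45267133; term = 0.45267133²·(1 − 0.06177432)·33.78/548 = 0.011850928.
County 2: Wₕ = 0.08230852; term = 0.08230852²·(1 − 0.18970862)·171/306 = 0.0030676475.
County 4: Wₕ = 0.44272082; term = 0.44272082²·(1 − 0.05175196)·186/449 = 0.076992507.
County 3: Wₕ = 0.02229933; term = 0.02229933²·(1 − 0.16704805)·18.4/73 = 1.0439954 × 10^-4.
Sum = 0.092015482.
SE = √(0.092015482) = 0.3033.

0.3033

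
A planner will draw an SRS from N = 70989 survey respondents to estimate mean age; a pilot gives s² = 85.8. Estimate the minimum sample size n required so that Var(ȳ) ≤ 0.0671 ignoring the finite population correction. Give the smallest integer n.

1279

Without fpc, n₀ = s²/D = 85.8/0.0671 = 1278.6885.
Rounding up, n = 1279.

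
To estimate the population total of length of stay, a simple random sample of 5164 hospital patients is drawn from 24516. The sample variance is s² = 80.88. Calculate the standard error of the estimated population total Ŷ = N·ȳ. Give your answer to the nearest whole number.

2726

Var(Ŷ) = N²·Var(ȳ) = N²·(1 − n/N)·s²/n.
f = 5164/24516 = 0.21063795; Var(ȳ) = 0.78936205·80.88/5164 = 0.012363207.
Var(Ŷ) = 24516² · 0.012363207 = 7.4307109 × 10^6.
SE(Ŷ) = √(7.4307109 × 10^6) = 2726.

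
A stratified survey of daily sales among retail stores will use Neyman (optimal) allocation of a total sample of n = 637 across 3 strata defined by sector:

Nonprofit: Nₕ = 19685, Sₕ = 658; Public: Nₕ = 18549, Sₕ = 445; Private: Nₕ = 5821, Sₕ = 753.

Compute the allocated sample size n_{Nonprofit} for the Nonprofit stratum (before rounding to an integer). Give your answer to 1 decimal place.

322.4

Neyman allocation: nₕ = n·NₕSₕ / Σⱼ NⱼSⱼ.
Σ NⱼSⱼ = 19685·658 + 18549·445 + 5821·753 = 2.5590248 × 10^7.
n_{Nonprofit} = 637·19685·658 / (2.5590248 × 10^7) = 322.4.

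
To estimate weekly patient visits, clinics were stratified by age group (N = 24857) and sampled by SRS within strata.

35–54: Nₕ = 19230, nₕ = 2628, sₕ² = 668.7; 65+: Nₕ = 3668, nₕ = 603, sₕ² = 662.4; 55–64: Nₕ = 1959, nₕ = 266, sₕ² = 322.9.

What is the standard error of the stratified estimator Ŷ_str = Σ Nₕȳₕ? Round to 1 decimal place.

Var(Ŷ_str) = Σₕ Nₕ²(1 − fₕ)sₕ²/nₕ.
35–54: 19230²·(1 − 2628/19230)·668.7/2628 = 8.1235462 × 10^7.
65+: 3668²·(1 − 603/3668)·662.4/603 = 1.2349882 × 10^7.
55–64: 1959²·(1 − 266/1959)·322.9/266 = 4.0260374 × 10^6.
Sum = 9.7611381 × 10^7.
SE = √(9.7611381 × 10^7) = 9879.8.

9879.8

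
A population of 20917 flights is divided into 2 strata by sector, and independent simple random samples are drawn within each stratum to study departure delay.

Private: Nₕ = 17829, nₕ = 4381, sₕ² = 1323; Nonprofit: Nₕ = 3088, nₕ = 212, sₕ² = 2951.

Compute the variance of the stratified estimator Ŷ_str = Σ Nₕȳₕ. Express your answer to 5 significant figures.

Var(Ŷ_str) = Σₕ Nₕ²(1 − fₕ)sₕ²/nₕ.
Private: 17829²·(1 − 4381/17829)·1323/4381 = 7.2405453 × 10^7.
Nonprofit: 3088²·(1 − 212/3088)·2951/212 = 1.2362307 × 10^8.
Sum = 1.9602852 × 10^8.

1.9603 × 10^8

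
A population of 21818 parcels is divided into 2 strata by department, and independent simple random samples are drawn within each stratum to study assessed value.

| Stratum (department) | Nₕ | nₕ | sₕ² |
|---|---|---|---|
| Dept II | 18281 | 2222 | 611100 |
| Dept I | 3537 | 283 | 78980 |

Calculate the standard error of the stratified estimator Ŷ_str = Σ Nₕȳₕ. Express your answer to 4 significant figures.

Var(Ŷ_str) = Σₕ Nₕ²(1 − fₕ)sₕ²/nₕ.
Dept II: 18281²·(1 − 2222/18281)·611100/2222 = 8.0739615 × 10^10.
Dept I: 3537²·(1 − 283/3537)·78980/283 = 3.2120574 × 10^9.
Sum = 8.3951672 × 10^10.
SE = √(8.3951672 × 10^10) = 289700.

289700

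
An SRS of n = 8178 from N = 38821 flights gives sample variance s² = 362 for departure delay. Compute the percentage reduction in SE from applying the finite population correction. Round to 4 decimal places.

f = n/N = 8178/38821 = 0.21065918.
SE_no-fpc = √(s²/n) = 0.21039273; SE_fpc = √((1−f)s²/n) = 0.18692312.
Ratio = √(1−f) = 0.88844855. Reduction = 100·(1 − 0.88844855) = 11.1551%.

11.1551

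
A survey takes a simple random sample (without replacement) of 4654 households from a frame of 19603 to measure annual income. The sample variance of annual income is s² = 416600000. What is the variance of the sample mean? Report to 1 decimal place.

68262.5

Under SRS without replacement, Var(ȳ) = (1 − f)·s²/n with f = n/N = 4654/19603 = 0.23741264.
Var(ȳ) = (1 − 0.23741264)·416600000/4654 = 0.76258736·89514.396 = 68262.547.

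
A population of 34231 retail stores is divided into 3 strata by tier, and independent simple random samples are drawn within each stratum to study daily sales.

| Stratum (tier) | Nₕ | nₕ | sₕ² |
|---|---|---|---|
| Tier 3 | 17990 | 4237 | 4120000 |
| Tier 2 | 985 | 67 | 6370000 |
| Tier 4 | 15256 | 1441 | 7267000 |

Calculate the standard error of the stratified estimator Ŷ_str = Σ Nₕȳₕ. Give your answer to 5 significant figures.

Var(Ŷ_str) = Σₕ Nₕ²(1 − fₕ)sₕ²/nₕ.
Tier 3: 17990²·(1 − 4237/17990)·4120000/4237 = 2.4058434 × 10^11.
Tier 2: 985²·(1 − 67/985)·6370000/67 = 8.596933 × 10^10.
Tier 4: 15256²·(1 − 1441/15256)·7267000/1441 = 1.0628764 × 10^12.
Sum = 1.3894301 × 10^12.
SE = √(1.3894301 × 10^12) = 1.1787 × 10^6.

1.1787 × 10^6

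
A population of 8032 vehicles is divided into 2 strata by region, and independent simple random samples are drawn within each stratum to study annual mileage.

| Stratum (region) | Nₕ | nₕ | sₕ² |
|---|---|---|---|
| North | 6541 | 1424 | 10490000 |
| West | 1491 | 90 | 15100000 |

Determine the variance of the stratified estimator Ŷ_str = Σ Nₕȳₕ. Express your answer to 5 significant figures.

Var(Ŷ_str) = Σₕ Nₕ²(1 − fₕ)sₕ²/nₕ.
North: 6541²·(1 − 1424/6541)·10490000/1424 = 2.4656139 × 10^11.
West: 1491²·(1 − 90/1491)·15100000/90 = 3.5046949 × 10^11.
Sum = 5.9703088 × 10^11.

5.9703 × 10^11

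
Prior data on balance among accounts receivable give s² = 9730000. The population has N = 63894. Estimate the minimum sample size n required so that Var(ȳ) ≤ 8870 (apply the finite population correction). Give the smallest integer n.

1079

Without fpc, n₀ = s²/D = 9730000/8870 = 1096.9560.
With fpc, (1 − n/N)·s²/n ≤ D requires n ≥ n₀/(1 + n₀/N) = 1096.9560/(1 + 1096.9560/63894) = 1078.4409.
Rounding up, n = 1079.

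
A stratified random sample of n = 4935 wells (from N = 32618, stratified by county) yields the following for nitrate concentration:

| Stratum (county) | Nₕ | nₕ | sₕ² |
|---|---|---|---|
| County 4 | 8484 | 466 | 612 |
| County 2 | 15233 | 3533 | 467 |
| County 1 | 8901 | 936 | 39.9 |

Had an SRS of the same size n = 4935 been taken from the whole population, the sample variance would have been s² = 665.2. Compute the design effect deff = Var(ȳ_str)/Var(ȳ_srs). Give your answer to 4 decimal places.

0.9524

Var(ȳ_str) = Σ Wₕ²(1−fₕ)sₕ²/nₕ with Wₕ = Nₕ/32618:
  County 4: (8484/32618)²·(1−466/8484)·612/466 = 0.083968725
  County 2: (15233/32618)²·(1−3533/15233)·467/3533 = 0.022142665
  County 1: (8901/32618)²·(1−936/8901)·39.9/936 = 0.0028405796
  → Var(ȳ_str) = 0.10895197.
Var(ȳ_srs) = (1 − 4935/32618)·665.2/4935 = 0.11439865.
deff = 0.10895197 / 0.11439865 = 0.9524.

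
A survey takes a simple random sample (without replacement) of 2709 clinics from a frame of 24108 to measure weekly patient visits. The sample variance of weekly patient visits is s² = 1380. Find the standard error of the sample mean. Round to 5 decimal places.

0.67244

Under SRS without replacement, Var(ȳ) = (1 − f)·s²/n with f = n/N = 2709/24108 = 0.11236934.
Var(ȳ) = (1 − 0.11236934)·1380/2709 = 0.88763066·0.50941307 = 0.45217066.
SE(ȳ) = √(0.45217066) = 0.67244.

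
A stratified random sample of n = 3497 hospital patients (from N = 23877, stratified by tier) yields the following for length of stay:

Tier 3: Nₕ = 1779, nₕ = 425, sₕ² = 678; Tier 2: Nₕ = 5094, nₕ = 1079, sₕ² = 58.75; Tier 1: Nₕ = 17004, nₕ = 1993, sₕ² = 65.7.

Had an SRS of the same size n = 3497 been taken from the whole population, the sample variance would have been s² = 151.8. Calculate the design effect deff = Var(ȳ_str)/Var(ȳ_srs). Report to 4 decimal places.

0.6330

Var(ȳ_str) = Σ Wₕ²(1−fₕ)sₕ²/nₕ with Wₕ = Nₕ/23877:
  Tier 3: (1779/23877)²·(1−425/1779)·678/425 = 0.0067402477
  Tier 2: (5094/23877)²·(1−1079/5094)·58.75/1079 = 0.001953311
  Tier 1: (17004/23877)²·(1−1993/17004)·65.7/1993 = 0.01475908
  → Var(ȳ_str) = 0.023452639.
Var(ȳ_srs) = (1 − 3497/23877)·151.8/3497 = 0.037051053.
deff = 0.023452639 / 0.037051053 = 0.6330.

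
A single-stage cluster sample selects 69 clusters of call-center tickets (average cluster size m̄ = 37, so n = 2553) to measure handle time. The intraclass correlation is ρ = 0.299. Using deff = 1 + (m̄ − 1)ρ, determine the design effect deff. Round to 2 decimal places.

11.76

deff = 1 + (37 − 1)·0.299 = 1 + 10.764 = 11.764.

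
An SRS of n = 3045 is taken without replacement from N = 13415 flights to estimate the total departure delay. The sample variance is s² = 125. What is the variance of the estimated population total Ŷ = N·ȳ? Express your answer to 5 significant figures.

Var(Ŷ) = N²·Var(ȳ) = N²·(1 − n/N)·s²/n.
f = 3045/13415 = 0.22698472; Var(ȳ) = 0.77301528·125/3045 = 0.031732975.
Var(Ŷ) = 13415² · 0.031732975 = 5.7107368 × 10^6.

5.7107 × 10^6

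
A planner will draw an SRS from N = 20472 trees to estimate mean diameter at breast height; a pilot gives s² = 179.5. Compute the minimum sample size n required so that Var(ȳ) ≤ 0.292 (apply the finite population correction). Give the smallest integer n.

Without fpc, n₀ = s²/D = 179.5/0.292 = 614.7260.
With fpc, (1 − n/N)·s²/n ≤ D requires n ≥ n₀/(1 + n₀/N) = 614.7260/(1 + 614.7260/20472) = 596.8053.
Rounding up, n = 597.

597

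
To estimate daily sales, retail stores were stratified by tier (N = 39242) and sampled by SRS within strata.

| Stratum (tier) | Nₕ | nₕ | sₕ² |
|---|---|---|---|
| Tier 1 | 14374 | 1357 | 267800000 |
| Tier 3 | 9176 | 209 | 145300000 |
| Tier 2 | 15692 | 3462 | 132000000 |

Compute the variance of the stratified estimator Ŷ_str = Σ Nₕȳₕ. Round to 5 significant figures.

1.0145 × 10^14

Var(Ŷ_str) = Σₕ Nₕ²(1 − fₕ)sₕ²/nₕ.
Tier 1: 14374²·(1 − 1357/14374)·267800000/1357 = 3.6924895 × 10^13.
Tier 3: 9176²·(1 − 209/9176)·145300000/209 = 5.7203144 × 10^13.
Tier 2: 15692²·(1 − 3462/15692)·132000000/3462 = 7.3173129 × 10^12.
Sum = 1.0144535 × 10^14.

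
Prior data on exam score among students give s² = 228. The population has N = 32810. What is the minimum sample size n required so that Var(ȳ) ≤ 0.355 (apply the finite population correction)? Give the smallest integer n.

630

Without fpc, n₀ = s²/D = 228/0.355 = 642.2535.
With fpc, (1 − n/N)·s²/n ≤ D requires n ≥ n₀/(1 + n₀/N) = 642.2535/(1 + 642.2535/32810) = 629.9228.
Rounding up, n = 630.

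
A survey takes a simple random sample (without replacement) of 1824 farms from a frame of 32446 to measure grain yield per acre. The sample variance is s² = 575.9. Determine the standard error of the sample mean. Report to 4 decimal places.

0.5459

Under SRS without replacement, Var(ȳ) = (1 − f)·s²/n with f = n/N = 1824/32446 = 0.05621648.
Var(ȳ) = (1 − 0.05621648)·575.9/1824 = 0.94378352·0.31573465 = 0.29798516.
SE(ȳ) = √(0.29798516) = 0.5459.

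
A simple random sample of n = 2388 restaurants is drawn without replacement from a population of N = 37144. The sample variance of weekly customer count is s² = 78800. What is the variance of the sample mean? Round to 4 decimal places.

30.8769

Under SRS without replacement, Var(ȳ) = (1 − f)·s²/n with f = n/N = 2388/37144 = 0.06429033.
Var(ȳ) = (1 − 0.06429033)·78800/2388 = 0.93570967·32.998325 = 30.876852.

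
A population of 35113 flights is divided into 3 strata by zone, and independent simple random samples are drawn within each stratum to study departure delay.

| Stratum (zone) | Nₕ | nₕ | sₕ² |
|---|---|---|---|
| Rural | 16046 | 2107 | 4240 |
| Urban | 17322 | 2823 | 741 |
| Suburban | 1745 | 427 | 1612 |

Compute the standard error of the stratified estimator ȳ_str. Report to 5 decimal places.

0.65236

Var(ȳ_str) = Σₕ Wₕ²(1 − fₕ)sₕ²/nₕ with Wₕ = Nₕ/N, N = 35113.
Rural: Wₕ = 0.45698174; term = 0.45698174²·(1 − 0.13130998)·4240/2107 = 0.36505967.
Urban: Wₕ = 0.49332156; term = 0.49332156²·(1 − 0.16297194)·741/2823 = 0.053469675.
Suburban: Wₕ = 0.04969669; term = 0.04969669²·(1 − 0.24469914)·1612/427 = 0.0070422612.
Sum = 0.42557161.
SE = √(0.42557161) = 0.65236.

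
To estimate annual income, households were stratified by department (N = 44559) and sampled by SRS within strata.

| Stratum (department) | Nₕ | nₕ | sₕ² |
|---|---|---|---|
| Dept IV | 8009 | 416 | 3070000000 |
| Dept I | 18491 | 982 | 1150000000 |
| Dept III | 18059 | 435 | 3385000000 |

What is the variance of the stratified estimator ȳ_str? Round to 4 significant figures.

Var(ȳ_str) = Σₕ Wₕ²(1 − fₕ)sₕ²/nₕ with Wₕ = Nₕ/N, N = 44559.
Dept IV: Wₕ = 0.17973922; term = 0.17973922²·(1 − 0.05194157)·3070000000/416 = 226029.89.
Dept I: Wₕ = 0.41497789; term = 0.41497789²·(1 − 0.05310692)·1150000000/982 = 190957.72.
Dept III: Wₕ = 0.40528288; term = 0.40528288²·(1 − 0.02408771)·3385000000/435 = 1.2473741 × 10^6.
Sum = 1.6643617 × 10^6.

1.664 × 10^6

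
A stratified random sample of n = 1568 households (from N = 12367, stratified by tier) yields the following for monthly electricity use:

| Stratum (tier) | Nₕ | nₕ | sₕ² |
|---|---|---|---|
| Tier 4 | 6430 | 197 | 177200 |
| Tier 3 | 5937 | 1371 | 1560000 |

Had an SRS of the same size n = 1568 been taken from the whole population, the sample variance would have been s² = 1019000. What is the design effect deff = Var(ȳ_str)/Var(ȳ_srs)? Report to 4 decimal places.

Var(ȳ_str) = Σ Wₕ²(1−fₕ)sₕ²/nₕ with Wₕ = Nₕ/12367:
  Tier 4: (6430/12367)²·(1−197/6430)·177200/197 = 235.70938
  Tier 3: (5937/12367)²·(1−1371/5937)·1560000/1371 = 201.67932
  → Var(ȳ_str) = 437.3887.
Var(ȳ_srs) = (1 − 1568/12367)·1019000/1568 = 567.47575.
deff = 437.3887 / 567.47575 = 0.7708.

0.7708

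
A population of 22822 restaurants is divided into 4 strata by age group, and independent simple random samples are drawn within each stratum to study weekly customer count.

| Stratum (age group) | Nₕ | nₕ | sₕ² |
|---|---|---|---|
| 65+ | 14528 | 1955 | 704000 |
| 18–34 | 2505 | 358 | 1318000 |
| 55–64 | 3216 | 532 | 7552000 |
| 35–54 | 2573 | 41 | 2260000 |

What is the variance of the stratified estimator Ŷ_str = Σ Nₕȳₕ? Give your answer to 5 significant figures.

5.6722 × 10^11

Var(Ŷ_str) = Σₕ Nₕ²(1 − fₕ)sₕ²/nₕ.
65+: 14528²·(1 − 1955/14528)·704000/1955 = 6.5776482 × 10^10.
18–34: 2505²·(1 − 358/2505)·1318000/358 = 1.9800318 × 10^10.
55–64: 3216²·(1 − 532/3216)·7552000/532 = 1.2253182 × 10^11.
35–54: 2573²·(1 − 41/2573)·2260000/41 = 3.5911047 × 10^11.
Sum = 5.6721909 × 10^11.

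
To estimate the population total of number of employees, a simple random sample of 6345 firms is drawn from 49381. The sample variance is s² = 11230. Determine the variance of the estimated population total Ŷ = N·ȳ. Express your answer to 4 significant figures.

Var(Ŷ) = N²·Var(ȳ) = N²·(1 − n/N)·s²/n.
f = 6345/49381 = 0.12849072; Var(ȳ) = 0.87150928·11230/6345 = 1.5424822.
Var(Ŷ) = 49381² · 1.5424822 = 3.7613169 × 10^9.

3.761 × 10^9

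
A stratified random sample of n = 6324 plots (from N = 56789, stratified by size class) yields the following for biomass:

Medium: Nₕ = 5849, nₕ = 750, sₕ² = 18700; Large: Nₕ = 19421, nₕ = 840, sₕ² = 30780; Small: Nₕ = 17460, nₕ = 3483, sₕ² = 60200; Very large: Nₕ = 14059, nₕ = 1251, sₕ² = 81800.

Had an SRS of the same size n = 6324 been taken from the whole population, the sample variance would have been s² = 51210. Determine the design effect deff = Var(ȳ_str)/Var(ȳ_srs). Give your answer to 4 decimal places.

Var(ȳ_str) = Σ Wₕ²(1−fₕ)sₕ²/nₕ with Wₕ = Nₕ/56789:
  Medium: (5849/56789)²·(1−750/5849)·18700/750 = 0.23057835
  Large: (19421/56789)²·(1−840/19421)·30780/840 = 4.1001671
  Small: (17460/56789)²·(1−3483/17460)·60200/3483 = 1.3078947
  Very large: (14059/56789)²·(1−1251/14059)·81800/1251 = 3.6509283
  → Var(ȳ_str) = 9.2895685.
Var(ȳ_srs) = (1 − 6324/56789)·51210/6324 = 7.1959638.
deff = 9.2895685 / 7.1959638 = 1.2909.

1.2909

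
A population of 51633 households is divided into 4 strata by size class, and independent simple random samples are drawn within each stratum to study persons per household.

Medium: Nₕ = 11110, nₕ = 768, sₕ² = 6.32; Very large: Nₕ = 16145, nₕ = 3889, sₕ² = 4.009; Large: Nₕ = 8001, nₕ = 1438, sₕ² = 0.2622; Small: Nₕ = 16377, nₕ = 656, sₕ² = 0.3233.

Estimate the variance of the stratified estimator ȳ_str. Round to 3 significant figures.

Var(ȳ_str) = Σₕ Wₕ²(1 − fₕ)sₕ²/nₕ with Wₕ = Nₕ/N, N = 51633.
Medium: Wₕ = 0.21517247; term = 0.21517247²·(1 − 0.06912691)·6.32/768 = 3.5466614 × 10^-4.
Very large: Wₕ = 0.31268762; term = 0.31268762²·(1 − 0.24087953)·4.009/3889 = 7.6512113 × 10^-5.
Large: Wₕ = 0.15495904; term = 0.15495904²·(1 − 0.17972753)·0.2622/1438 = 3.5914164 × 10^-6.
Small: Wₕ = 0.31718087; term = 0.31718087²·(1 − 0.04005618)·0.3233/656 = 4.7595036 × 10^-5.
Sum = 4.8236471 × 10^-4.

4.82 × 10^-4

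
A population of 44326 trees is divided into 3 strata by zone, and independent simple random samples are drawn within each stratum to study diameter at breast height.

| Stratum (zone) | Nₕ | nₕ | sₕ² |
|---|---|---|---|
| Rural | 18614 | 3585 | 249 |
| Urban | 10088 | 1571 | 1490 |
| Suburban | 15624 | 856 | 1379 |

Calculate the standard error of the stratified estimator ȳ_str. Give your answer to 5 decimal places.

0.49046

Var(ȳ_str) = Σₕ Wₕ²(1 − fₕ)sₕ²/nₕ with Wₕ = Nₕ/N, N = 44326.
Rural: Wₕ = 0.41993412; term = 0.41993412²·(1 − 0.19259697)·249/3585 = 0.0098892395.
Urban: Wₕ = 0.22758652; term = 0.22758652²·(1 − 0.15572958)·1490/1571 = 0.04147484.
Suburban: Wₕ = 0.35247936; term = 0.35247936²·(1 − 0.05478751)·1379/856 = 0.18918528.
Sum = 0.24054936.
SE = √(0.24054936) = 0.49046.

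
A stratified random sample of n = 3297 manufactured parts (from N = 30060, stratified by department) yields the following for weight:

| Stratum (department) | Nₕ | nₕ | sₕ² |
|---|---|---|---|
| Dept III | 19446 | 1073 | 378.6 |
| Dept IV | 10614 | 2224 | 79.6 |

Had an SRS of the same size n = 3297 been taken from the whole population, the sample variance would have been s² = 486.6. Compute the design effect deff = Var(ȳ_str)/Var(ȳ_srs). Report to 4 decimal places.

Var(ȳ_str) = Σ Wₕ²(1−fₕ)sₕ²/nₕ with Wₕ = Nₕ/30060:
  Dept III: (19446/30060)²·(1−1073/19446)·378.6/1073 = 0.13951255
  Dept IV: (10614/30060)²·(1−2224/10614)·79.6/2224 = 0.0035272917
  → Var(ȳ_str) = 0.14303984.
Var(ȳ_srs) = (1 − 3297/30060)·486.6/3297 = 0.13140109.
deff = 0.14303984 / 0.13140109 = 1.0886.

1.0886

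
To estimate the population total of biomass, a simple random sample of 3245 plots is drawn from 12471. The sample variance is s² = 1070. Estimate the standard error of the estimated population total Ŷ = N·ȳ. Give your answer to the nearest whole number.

6159

Var(Ŷ) = N²·Var(ȳ) = N²·(1 − n/N)·s²/n.
f = 3245/12471 = 0.26020367; Var(ȳ) = 0.73979633·1070/3245 = 0.243939.
Var(Ŷ) = 12471² · 0.243939 = 3.7938818 × 10^7.
SE(Ŷ) = √(3.7938818 × 10^7) = 6159.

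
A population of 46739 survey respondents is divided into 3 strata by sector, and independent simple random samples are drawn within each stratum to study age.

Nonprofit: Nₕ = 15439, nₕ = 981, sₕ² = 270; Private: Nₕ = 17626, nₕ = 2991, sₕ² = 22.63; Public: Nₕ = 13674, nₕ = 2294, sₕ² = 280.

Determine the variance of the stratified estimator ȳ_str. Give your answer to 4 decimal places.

Var(ȳ_str) = Σₕ Wₕ²(1 − fₕ)sₕ²/nₕ with Wₕ = Nₕ/N, N = 46739.
Nonprofit: Wₕ = 0.33032371; term = 0.33032371²·(1 − 0.06354038)·270/981 = 0.028123108.
Private: Wₕ = 0.37711547; term = 0.37711547²·(1 − 0.16969250)·22.63/2991 = 8.9342027 × 10^-4.
Public: Wₕ = 0.29256082; term = 0.29256082²·(1 − 0.16776364)·280/2294 = 0.0086944802.
Sum = 0.037711008.

0.0377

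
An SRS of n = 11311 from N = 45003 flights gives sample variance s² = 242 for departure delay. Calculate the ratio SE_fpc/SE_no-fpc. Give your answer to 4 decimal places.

f = n/N = 11311/45003 = 0.25133880.
SE_no-fpc = √(s²/n) = 0.14627065; SE_fpc = √((1−f)s²/n) = 0.12656098.
Ratio = √(1−f) = 0.86525210.

0.8653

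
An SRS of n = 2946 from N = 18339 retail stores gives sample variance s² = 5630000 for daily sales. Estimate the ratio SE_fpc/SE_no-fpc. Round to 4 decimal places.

f = n/N = 2946/18339 = 0.16064126.
SE_no-fpc = √(s²/n) = 43.715739; SE_fpc = √((1−f)s²/n) = 40.050841.
Ratio = √(1−f) = 0.91616524.

0.9162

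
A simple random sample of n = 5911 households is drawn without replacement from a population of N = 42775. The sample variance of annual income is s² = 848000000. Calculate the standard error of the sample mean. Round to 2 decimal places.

351.62

Under SRS without replacement, Var(ȳ) = (1 − f)·s²/n with f = n/N = 5911/42775 = 0.13818819.
Var(ȳ) = (1 − 0.13818819)·848000000/5911 = 0.86181181·143461.34 = 123636.68.
SE(ȳ) = √(123636.68) = 351.62.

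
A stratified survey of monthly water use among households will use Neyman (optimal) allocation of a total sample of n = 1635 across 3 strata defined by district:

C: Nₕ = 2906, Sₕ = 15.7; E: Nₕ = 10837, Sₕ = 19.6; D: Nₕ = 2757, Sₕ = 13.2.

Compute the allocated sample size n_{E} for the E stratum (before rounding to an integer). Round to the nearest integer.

Neyman allocation: nₕ = n·NₕSₕ / Σⱼ NⱼSⱼ.
Σ NⱼSⱼ = 2906·15.7 + 10837·19.6 + 2757·13.2 = 294421.8.
n_{E} = 1635·10837·19.6 / 294421.8 = 1180.

1180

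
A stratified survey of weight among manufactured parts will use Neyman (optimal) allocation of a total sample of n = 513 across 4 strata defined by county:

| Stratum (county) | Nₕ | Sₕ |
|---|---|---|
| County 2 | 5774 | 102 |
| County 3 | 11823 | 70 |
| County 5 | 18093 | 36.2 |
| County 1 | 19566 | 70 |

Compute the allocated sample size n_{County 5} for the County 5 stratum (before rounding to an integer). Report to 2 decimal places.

Neyman allocation: nₕ = n·NₕSₕ / Σⱼ NⱼSⱼ.
Σ NⱼSⱼ = 5774·102 + 11823·70 + 18093·36.2 + 19566·70 = 3.4411446 × 10^6.
n_{County 5} = 513·18093·36.2 / (3.4411446 × 10^6) = 97.64.

97.64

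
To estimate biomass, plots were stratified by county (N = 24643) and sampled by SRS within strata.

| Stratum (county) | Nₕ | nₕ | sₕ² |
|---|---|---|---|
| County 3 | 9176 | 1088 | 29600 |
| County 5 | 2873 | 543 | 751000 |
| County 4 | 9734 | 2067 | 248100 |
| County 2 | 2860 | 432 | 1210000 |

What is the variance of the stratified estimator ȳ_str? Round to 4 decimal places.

65.3492

Var(ȳ_str) = Σₕ Wₕ²(1 − fₕ)sₕ²/nₕ with Wₕ = Nₕ/N, N = 24643.
County 3: Wₕ = 0.37235726; term = 0.37235726²·(1 − 0.11857018)·29600/1088 = 3.3248359.
County 5: Wₕ = 0.11658483; term = 0.11658483²·(1 − 0.18900104)·751000/543 = 15.245599.
County 4: Wₕ = 0.39500061; term = 0.39500061²·(1 − 0.21234847)·248100/2067 = 14.750812.
County 2: Wₕ = 0.11605730; term = 0.11605730²·(1 − 0.15104895)·1210000/432 = 32.027953.
Sum = 65.3492.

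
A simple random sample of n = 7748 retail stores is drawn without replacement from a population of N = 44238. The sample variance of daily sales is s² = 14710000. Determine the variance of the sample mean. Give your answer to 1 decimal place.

1566.0

Under SRS without replacement, Var(ȳ) = (1 − f)·s²/n with f = n/N = 7748/44238 = 0.17514354.
Var(ȳ) = (1 − 0.17514354)·14710000/7748 = 0.82485646·1898.5545 = 1566.0349.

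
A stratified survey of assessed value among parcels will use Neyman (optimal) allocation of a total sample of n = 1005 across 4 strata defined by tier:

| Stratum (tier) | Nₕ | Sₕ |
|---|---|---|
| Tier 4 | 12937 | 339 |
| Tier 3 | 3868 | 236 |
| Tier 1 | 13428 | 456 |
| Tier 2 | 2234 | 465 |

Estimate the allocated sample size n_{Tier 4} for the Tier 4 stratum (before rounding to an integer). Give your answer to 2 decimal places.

353.72

Neyman allocation: nₕ = n·NₕSₕ / Σⱼ NⱼSⱼ.
Σ NⱼSⱼ = 12937·339 + 3868·236 + 13428·456 + 2234·465 = 1.2460469 × 10^7.
n_{Tier 4} = 1005·12937·339 / (1.2460469 × 10^7) = 353.72.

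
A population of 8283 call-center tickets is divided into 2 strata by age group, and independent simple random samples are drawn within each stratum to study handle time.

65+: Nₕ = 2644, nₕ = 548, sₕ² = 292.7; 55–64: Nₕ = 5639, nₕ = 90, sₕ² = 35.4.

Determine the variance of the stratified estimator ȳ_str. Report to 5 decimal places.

0.22254

Var(ȳ_str) = Σₕ Wₕ²(1 − fₕ)sₕ²/nₕ with Wₕ = Nₕ/N, N = 8283.
65+: Wₕ = 0.31920802; term = 0.31920802²·(1 − 0.20726172)·292.7/548 = 0.043143917.
55–64: Wₕ = 0.68079198; term = 0.68079198²·(1 − 0.01596028)·35.4/90 = 0.17939166.
Sum = 0.22253558.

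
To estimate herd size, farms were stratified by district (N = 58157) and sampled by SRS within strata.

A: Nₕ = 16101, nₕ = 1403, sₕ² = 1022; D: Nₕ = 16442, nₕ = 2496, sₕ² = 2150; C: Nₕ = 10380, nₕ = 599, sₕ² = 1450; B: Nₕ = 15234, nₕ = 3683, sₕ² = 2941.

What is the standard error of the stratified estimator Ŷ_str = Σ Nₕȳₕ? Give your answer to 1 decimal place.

27498.8

Var(Ŷ_str) = Σₕ Nₕ²(1 − fₕ)sₕ²/nₕ.
A: 16101²·(1 − 1403/16101)·1022/1403 = 1.7238692 × 10^8.
D: 16442²·(1 − 2496/16442)·2150/2496 = 1.9751414 × 10^8.
C: 10380²·(1 − 599/10380)·1450/599 = 2.4576599 × 10^8.
B: 15234²·(1 − 3683/15234)·2941/3683 = 1.4051634 × 10^8.
Sum = 7.5618339 × 10^8.
SE = √(7.5618339 × 10^8) = 27498.8.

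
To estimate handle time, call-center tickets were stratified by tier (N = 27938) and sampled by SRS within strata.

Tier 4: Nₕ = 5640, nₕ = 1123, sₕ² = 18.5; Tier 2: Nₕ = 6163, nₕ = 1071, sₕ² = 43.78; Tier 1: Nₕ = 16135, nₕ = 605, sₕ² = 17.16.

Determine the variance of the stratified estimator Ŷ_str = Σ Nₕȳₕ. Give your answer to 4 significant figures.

8.810 × 10^6

Var(Ŷ_str) = Σₕ Nₕ²(1 − fₕ)sₕ²/nₕ.
Tier 4: 5640²·(1 − 1123/5640)·18.5/1123 = 419682.8.
Tier 2: 6163²·(1 − 1071/6163)·43.78/1071 = 1.2828233 × 10^6.
Tier 1: 16135²·(1 − 605/16135)·17.16/605 = 7.1072621 × 10^6.
Sum = 8.8097682 × 10^6.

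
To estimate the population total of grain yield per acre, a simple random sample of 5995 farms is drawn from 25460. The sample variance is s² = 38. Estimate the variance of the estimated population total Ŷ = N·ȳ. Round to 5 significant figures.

3.1413 × 10^6

Var(Ŷ) = N²·Var(ȳ) = N²·(1 − n/N)·s²/n.
f = 5995/25460 = 0.23546740; Var(ȳ) = 0.76453260·38/5995 = 0.0048460782.
Var(Ŷ) = 25460² · 0.0048460782 = 3.1412841 × 10^6.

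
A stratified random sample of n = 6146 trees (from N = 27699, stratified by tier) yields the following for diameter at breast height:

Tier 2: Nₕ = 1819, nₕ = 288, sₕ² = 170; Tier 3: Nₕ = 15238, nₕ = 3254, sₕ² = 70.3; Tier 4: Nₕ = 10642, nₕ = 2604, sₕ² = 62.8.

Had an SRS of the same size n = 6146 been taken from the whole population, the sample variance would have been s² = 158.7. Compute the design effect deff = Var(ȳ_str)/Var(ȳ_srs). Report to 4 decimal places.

0.4964

Var(ȳ_str) = Σ Wₕ²(1−fₕ)sₕ²/nₕ with Wₕ = Nₕ/27699:
  Tier 2: (1819/27699)²·(1−288/1819)·170/288 = 0.0021425755
  Tier 3: (15238/27699)²·(1−3254/15238)·70.3/3254 = 0.0051420864
  Tier 4: (10642/27699)²·(1−2604/10642)·62.8/2604 = 0.0026888201
  → Var(ȳ_str) = 0.009973482.
Var(ȳ_srs) = (1 − 6146/27699)·158.7/6146 = 0.020092224.
deff = 0.009973482 / 0.020092224 = 0.4964.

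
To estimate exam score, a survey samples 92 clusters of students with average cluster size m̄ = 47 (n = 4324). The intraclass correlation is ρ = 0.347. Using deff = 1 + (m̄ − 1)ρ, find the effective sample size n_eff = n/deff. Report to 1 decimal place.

deff = 1 + (47 − 1)·0.347 = 1 + 15.962 = 16.962.
n_eff = 4324 / 16.962 = 254.9.

254.9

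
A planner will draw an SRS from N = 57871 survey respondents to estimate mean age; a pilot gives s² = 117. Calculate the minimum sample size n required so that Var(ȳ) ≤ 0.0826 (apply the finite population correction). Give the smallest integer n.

1383

Without fpc, n₀ = s²/D = 117/0.0826 = 1416.4649.
With fpc, (1 − n/N)·s²/n ≤ D requires n ≥ n₀/(1 + n₀/N) = 1416.4649/(1 + 1416.4649/57871) = 1382.6235.
Rounding up, n = 1383.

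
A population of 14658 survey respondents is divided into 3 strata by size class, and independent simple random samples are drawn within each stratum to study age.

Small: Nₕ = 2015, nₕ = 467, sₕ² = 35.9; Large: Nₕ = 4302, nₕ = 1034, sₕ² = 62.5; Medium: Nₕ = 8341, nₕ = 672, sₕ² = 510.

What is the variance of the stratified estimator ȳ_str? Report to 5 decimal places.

0.23102

Var(ȳ_str) = Σₕ Wₕ²(1 − fₕ)sₕ²/nₕ with Wₕ = Nₕ/N, N = 14658.
Small: Wₕ = 0.13746759; term = 0.13746759²·(1 − 0.23176179)·35.9/467 = 0.0011160256.
Large: Wₕ = 0.29349161; term = 0.29349161²·(1 − 0.24035332)·62.5/1034 = 0.0039551458.
Medium: Wₕ = 0.56904080; term = 0.56904080²·(1 − 0.08056588)·510/672 = 0.22594791.
Sum = 0.23101908.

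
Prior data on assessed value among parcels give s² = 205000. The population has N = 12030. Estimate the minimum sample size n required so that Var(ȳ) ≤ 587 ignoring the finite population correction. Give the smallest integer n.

350

Without fpc, n₀ = s²/D = 205000/587 = 349.2334.
Rounding up, n = 350.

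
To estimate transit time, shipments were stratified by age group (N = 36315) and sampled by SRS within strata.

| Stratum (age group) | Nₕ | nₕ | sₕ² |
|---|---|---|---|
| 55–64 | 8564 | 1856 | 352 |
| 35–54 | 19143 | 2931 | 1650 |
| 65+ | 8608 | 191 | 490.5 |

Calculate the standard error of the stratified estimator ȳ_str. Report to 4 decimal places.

0.5309

Var(ȳ_str) = Σₕ Wₕ²(1 − fₕ)sₕ²/nₕ with Wₕ = Nₕ/N, N = 36315.
55–64: Wₕ = 0.23582542; term = 0.23582542²·(1 − 0.21672116)·352/1856 = 0.0082615647.
35–54: Wₕ = 0.52713755; term = 0.52713755²·(1 − 0.15311080)·1650/2931 = 0.13247765.
65+: Wₕ = 0.23703704; term = 0.23703704²·(1 − 0.02218866)·490.5/191 = 0.14108899.
Sum = 0.2818282.
SE = √(0.2818282) = 0.5309.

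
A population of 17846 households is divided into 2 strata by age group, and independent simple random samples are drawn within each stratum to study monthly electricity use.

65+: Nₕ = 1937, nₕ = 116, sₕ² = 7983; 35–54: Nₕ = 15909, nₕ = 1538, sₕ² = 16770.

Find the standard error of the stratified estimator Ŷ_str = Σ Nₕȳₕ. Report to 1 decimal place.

Var(Ŷ_str) = Σₕ Nₕ²(1 − fₕ)sₕ²/nₕ.
65+: 1937²·(1 − 116/1937)·7983/116 = 2.4274355 × 10^8.
35–54: 15909²·(1 − 1538/15909)·16770/1538 = 2.49291 × 10^9.
Sum = 2.7356536 × 10^9.
SE = √(2.7356536 × 10^9) = 52303.5.

52303.5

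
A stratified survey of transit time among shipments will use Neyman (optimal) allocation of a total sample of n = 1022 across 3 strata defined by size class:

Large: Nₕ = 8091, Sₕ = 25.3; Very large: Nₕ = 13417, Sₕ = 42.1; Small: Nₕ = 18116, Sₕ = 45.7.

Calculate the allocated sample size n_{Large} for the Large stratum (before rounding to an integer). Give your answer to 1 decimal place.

131.0

Neyman allocation: nₕ = n·NₕSₕ / Σⱼ NⱼSⱼ.
Σ NⱼSⱼ = 8091·25.3 + 13417·42.1 + 18116·45.7 = 1.5974592 × 10^6.
n_{Large} = 1022·8091·25.3 / (1.5974592 × 10^6) = 131.0.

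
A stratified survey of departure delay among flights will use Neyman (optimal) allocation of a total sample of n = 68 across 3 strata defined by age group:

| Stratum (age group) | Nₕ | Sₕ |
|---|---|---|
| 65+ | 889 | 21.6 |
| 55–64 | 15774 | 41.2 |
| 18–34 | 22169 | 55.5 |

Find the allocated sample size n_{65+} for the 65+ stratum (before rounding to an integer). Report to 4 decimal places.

0.6874

Neyman allocation: nₕ = n·NₕSₕ / Σⱼ NⱼSⱼ.
Σ NⱼSⱼ = 889·21.6 + 15774·41.2 + 22169·55.5 = 1.8994707 × 10^6.
n_{65+} = 68·889·21.6 / (1.8994707 × 10^6) = 0.6874.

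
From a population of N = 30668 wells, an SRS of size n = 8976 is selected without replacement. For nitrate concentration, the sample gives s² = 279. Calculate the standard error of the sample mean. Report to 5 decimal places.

Under SRS without replacement, Var(ȳ) = (1 − f)·s²/n with f = n/N = 8976/30668 = 0.29268293.
Var(ȳ) = (1 − 0.29268293)·279/8976 = 0.70731707·0.031082888 = 0.021985457.
SE(ȳ) = √(0.021985457) = 0.14827.

0.14827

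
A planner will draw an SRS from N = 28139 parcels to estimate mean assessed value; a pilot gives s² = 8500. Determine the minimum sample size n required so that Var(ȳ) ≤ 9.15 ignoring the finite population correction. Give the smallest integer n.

Without fpc, n₀ = s²/D = 8500/9.15 = 928.9617.
Rounding up, n = 929.

929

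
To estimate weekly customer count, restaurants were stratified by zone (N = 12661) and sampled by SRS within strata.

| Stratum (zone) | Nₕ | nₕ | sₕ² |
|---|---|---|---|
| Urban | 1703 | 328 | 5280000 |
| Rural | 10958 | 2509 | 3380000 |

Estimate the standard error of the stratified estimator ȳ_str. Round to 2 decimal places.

31.83

Var(ȳ_str) = Σₕ Wₕ²(1 − fₕ)sₕ²/nₕ with Wₕ = Nₕ/N, N = 12661.
Urban: Wₕ = 0.13450754; term = 0.13450754²·(1 − 0.19260129)·5280000/328 = 235.14806.
Rural: Wₕ = 0.86549246; term = 0.86549246²·(1 − 0.22896514)·3380000/2509 = 778.06634.
Sum = 1013.2144.
SE = √(1013.2144) = 31.83.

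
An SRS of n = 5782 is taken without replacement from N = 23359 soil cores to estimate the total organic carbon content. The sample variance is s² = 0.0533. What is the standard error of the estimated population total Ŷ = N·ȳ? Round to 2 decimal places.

61.52

Var(Ŷ) = N²·Var(ȳ) = N²·(1 − n/N)·s²/n.
f = 5782/23359 = 0.24752772; Var(ȳ) = 0.75247228·0.0533/5782 = 6.9364878 × 10^-6.
Var(Ŷ) = 23359² · (6.9364878 × 10^-6) = 3784.8452.
SE(Ŷ) = √(3784.8452) = 61.52.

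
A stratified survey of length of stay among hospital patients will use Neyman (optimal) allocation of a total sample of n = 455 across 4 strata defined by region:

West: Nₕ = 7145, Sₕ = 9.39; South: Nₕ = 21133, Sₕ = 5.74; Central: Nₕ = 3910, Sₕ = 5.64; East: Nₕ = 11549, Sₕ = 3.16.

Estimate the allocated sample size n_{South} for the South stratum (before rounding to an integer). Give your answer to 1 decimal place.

223.5

Neyman allocation: nₕ = n·NₕSₕ / Σⱼ NⱼSⱼ.
Σ NⱼSⱼ = 7145·9.39 + 21133·5.74 + 3910·5.64 + 11549·3.16 = 246942.21.
n_{South} = 455·21133·5.74 / 246942.21 = 223.5.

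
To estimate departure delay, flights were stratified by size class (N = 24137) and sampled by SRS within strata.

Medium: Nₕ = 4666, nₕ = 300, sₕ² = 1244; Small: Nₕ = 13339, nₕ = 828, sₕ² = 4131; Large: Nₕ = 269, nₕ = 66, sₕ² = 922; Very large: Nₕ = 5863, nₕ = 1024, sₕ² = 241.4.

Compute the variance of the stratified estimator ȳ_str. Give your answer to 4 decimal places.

1.5869

Var(ȳ_str) = Σₕ Wₕ²(1 − fₕ)sₕ²/nₕ with Wₕ = Nₕ/N, N = 24137.
Medium: Wₕ = 0.19331317; term = 0.19331317²·(1 − 0.06429490)·1244/300 = 0.14499767.
Small: Wₕ = 0.55263703; term = 0.55263703²·(1 − 0.06207362)·4131/828 = 1.429136.
Large: Wₕ = 0.01114472; term = 0.01114472²·(1 − 0.24535316)·922/66 = 0.0013093891.
Very large: Wₕ = 0.24290508; term = 0.24290508²·(1 − 0.17465461)·241.4/1024 = 0.011480115.
Sum = 1.5869232.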